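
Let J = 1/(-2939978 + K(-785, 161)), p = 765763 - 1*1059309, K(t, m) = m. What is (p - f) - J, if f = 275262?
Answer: -1672191428135/2939817 ≈ -5.6881e+5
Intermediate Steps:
p = -293546 (p = 765763 - 1059309 = -293546)
J = -1/2939817 (J = 1/(-2939978 + 161) = 1/(-2939817) = -1/2939817 ≈ -3.4016e-7)
(p - f) - J = (-293546 - 1*275262) - 1*(-1/2939817) = (-293546 - 275262) + 1/2939817 = -568808 + 1/2939817 = -1672191428135/2939817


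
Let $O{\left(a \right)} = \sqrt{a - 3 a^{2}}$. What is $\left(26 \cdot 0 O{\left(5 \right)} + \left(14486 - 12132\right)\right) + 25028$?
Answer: $27382$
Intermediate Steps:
$\left(26 \cdot 0 O{\left(5 \right)} + \left(14486 - 12132\right)\right) + 25028 = \left(26 \cdot 0 \sqrt{5 \left(1 - 15\right)} + \left(14486 - 12132\right)\right) + 25028 = \left(0 \sqrt{5 \left(1 - 15\right)} + 2354\right) + 25028 = \left(0 \sqrt{5 \left(-14\right)} + 2354\right) + 25028 = \left(0 \sqrt{-70} + 2354\right) + 25028 = \left(0 i \sqrt{70} + 2354\right) + 25028 = \left(0 + 2354\right) + 25028 = 2354 + 25028 = 27382$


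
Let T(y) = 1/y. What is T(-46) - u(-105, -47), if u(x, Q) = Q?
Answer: 2161/46 ≈ 46.978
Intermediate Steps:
T(-46) - u(-105, -47) = 1/(-46) - 1*(-47) = -1/46 + 47 = 2161/46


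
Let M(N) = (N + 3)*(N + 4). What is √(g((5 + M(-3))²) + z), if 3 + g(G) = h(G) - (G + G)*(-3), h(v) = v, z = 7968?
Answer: 2*√2035 ≈ 90.222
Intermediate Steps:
M(N) = (3 + N)*(4 + N)
g(G) = -3 + 7*G (g(G) = -3 + (G - (G + G)*(-3)) = -3 + (G - 2*G*(-3)) = -3 + (G - (-6)*G) = -3 + (G + 6*G) = -3 + 7*G)
√(g((5 + M(-3))²) + z) = √((-3 + 7*(5 + (12 + (-3)² + 7*(-3)))²) + 7968) = √((-3 + 7*(5 + (12 + 9 - 21))²) + 7968) = √((-3 + 7*(5 + 0)²) + 7968) = √((-3 + 7*5²) + 7968) = √((-3 + 7*25) + 7968) = √((-3 + 175) + 7968) = √(172 + 7968) = √8140 = 2*√2035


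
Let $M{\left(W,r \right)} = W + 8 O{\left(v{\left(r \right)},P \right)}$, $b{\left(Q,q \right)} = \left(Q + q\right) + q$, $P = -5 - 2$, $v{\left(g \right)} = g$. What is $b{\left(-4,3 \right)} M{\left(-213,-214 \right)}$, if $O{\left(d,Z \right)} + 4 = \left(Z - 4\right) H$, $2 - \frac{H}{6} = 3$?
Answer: $566$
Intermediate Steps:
$H = -6$ ($H = 12 - 18 = -6$)
$P = -7$
$O{\left(d,Z \right)} = 20 - 6 Z$ ($O{\left(d,Z \right)} = -4 + \left(Z - 4\right) \left(-6\right) = -4 + \left(-4 + Z\right) \left(-6\right) = -4 - \left(-24 + 6 Z\right) = 20 - 6 Z$)
$b{\left(Q,q \right)} = Q + 2 q$
$M{\left(W,r \right)} = 496 + W$ ($M{\left(W,r \right)} = W + 8 \left(20 - -42\right) = W + 8 \left(20 + 42\right) = W + 8 \cdot 62 = W + 496 = 496 + W$)
$b{\left(-4,3 \right)} M{\left(-213,-214 \right)} = \left(-4 + 2 \cdot 3\right) \left(496 - 213\right) = \left(-4 + 6\right) 283 = 2 \cdot 283 = 566$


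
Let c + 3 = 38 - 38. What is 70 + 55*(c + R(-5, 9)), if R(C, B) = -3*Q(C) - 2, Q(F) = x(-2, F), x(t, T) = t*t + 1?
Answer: -1030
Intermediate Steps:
x(t, T) = 1 + t**2 (x(t, T) = t**2 + 1 = 1 + t**2)
Q(F) = 5 (Q(F) = 1 + (-2)**2 = 1 + 4 = 5)
c = -3 (c = -3 + (38 - 38) = -3 + 0 = -3)
R(C, B) = -17 (R(C, B) = -3*5 - 2 = -15 - 2 = -17)
70 + 55*(c + R(-5, 9)) = 70 + 55*(-3 - 17) = 70 + 55*(-20) = 70 - 1100 = -1030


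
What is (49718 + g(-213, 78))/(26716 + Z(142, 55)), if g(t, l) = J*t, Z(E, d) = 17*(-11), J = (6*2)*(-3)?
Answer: 57386/26529 ≈ 2.1631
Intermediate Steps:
J = -36 (J = 12*(-3) = -36)
Z(E, d) = -187
g(t, l) = -36*t
(49718 + g(-213, 78))/(26716 + Z(142, 55)) = (49718 - 36*(-213))/(26716 - 187) = (49718 + 7668)/26529 = 57386*(1/26529) = 57386/26529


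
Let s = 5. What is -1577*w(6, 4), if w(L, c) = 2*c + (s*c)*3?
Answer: -107236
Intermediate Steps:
w(L, c) = 17*c (w(L, c) = 2*c + (5*c)*3 = 2*c + 15*c = 17*c)
-1577*w(6, 4) = -26809*4 = -1577*68 = -107236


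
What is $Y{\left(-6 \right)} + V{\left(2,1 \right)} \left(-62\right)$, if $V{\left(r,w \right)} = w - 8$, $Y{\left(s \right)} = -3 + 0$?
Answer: $431$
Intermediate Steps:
$Y{\left(s \right)} = -3$
$V{\left(r,w \right)} = -8 + w$
$Y{\left(-6 \right)} + V{\left(2,1 \right)} \left(-62\right) = -3 + \left(-8 + 1\right) \left(-62\right) = -3 - -434 = -3 + 434 = 431$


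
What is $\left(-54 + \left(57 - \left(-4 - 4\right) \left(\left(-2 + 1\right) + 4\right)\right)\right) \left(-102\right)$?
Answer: $-2754$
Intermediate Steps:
$\left(-54 + \left(57 - \left(-4 - 4\right) \left(\left(-2 + 1\right) + 4\right)\right)\right) \left(-102\right) = \left(-54 + \left(57 - - 8 \left(-1 + 4\right)\right)\right) \left(-102\right) = \left(-54 + \left(57 - \left(-8\right) 3\right)\right) \left(-102\right) = \left(-54 + \left(57 - -24\right)\right) \left(-102\right) = \left(-54 + \left(57 + 24\right)\right) \left(-102\right) = \left(-54 + 81\right) \left(-102\right) = 27 \left(-102\right) = -2754$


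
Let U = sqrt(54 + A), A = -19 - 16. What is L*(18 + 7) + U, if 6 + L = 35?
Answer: 725 + sqrt(19) ≈ 729.36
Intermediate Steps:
L = 29 (L = -6 + 35 = 29)
A = -35
U = sqrt(19) (U = sqrt(54 - 35) = sqrt(19) ≈ 4.3589)
L*(18 + 7) + U = 29*(18 + 7) + sqrt(19) = 29*25 + sqrt(19) = 725 + sqrt(19)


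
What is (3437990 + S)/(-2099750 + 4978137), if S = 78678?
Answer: 3516668/2878387 ≈ 1.2218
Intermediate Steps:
(3437990 + S)/(-2099750 + 4978137) = (3437990 + 78678)/(-2099750 + 4978137) = 3516668/2878387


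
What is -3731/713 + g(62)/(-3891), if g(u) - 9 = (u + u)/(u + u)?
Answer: -14524451/2774283 ≈ -5.2354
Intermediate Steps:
g(u) = 10 (g(u) = 9 + (u + u)/(u + u) = 9 + (2*u)/((2*u)) = 9 + (2*u)*(1/(2*u)) = 9 + 1 = 10)
-3731/713 + g(62)/(-3891) = -3731/713 + 10/(-3891) = -3731*1/713 + 10*(-1/3891) = -3731/713 - 10/3891 = -14524451/2774283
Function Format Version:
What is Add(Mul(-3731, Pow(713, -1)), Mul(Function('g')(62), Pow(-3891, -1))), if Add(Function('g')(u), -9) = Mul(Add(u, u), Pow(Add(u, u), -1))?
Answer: Rational(-14524451, 2774283) ≈ -5.2354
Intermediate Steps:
Function('g')(u) = 10 (Function('g')(u) = Add(9, Mul(Add(u, u), Pow(Add(u, u), -1))) = Add(9, Mul(Mul(2, u), Pow(Mul(2, u), -1))) = Add(9, Mul(Mul(2, u), Mul(Rational(1, 2), Pow(u, -1)))) = Add(9, 1) = 10)
Add(Mul(-3731, Pow(713, -1)), Mul(Function('g')(62), Pow(-3891, -1))) = Add(Mul(-3731, Pow(713, -1)), Mul(10, Pow(-3891, -1))) = Add(Mul(-3731, Rational(1, 713)), Mul(10, Rational(-1, 3891))) = Add(Rational(-3731, 713), Rational(-10, 3891)) = Rational(-14524451, 2774283)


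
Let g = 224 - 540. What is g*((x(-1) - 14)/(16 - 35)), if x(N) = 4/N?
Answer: -5688/19 ≈ -299.37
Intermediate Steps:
g = -316
g*((x(-1) - 14)/(16 - 35)) = -316*(4/(-1) - 14)/(16 - 35) = -316*(4*(-1) - 14)/(-19) = -316*(-4 - 14)*(-1)/19 = -(-5688)*(-1)/19 = -316*18/19 = -5688/19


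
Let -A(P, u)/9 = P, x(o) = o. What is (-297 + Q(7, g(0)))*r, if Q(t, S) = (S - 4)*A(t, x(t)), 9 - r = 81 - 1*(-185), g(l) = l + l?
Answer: 11565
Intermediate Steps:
g(l) = 2*l
r = -257 (r = 9 - (81 - 1*(-185)) = 9 - (81 + 185) = 9 - 1*266 = 9 - 266 = -257)
A(P, u) = -9*P
Q(t, S) = -9*t*(-4 + S) (Q(t, S) = (S - 4)*(-9*t) = (-4 + S)*(-9*t) = -9*t*(-4 + S))
(-297 + Q(7, g(0)))*r = (-297 + 9*7*(4 - 2*0))*(-257) = (-297 + 9*7*(4 - 1*0))*(-257) = (-297 + 9*7*(4 + 0))*(-257) = (-297 + 9*7*4)*(-257) = (-297 + 252)*(-257) = -45*(-257) = 11565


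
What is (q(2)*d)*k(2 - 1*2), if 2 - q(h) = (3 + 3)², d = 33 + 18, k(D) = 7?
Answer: -12138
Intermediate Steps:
d = 51
q(h) = -34 (q(h) = 2 - (3 + 3)² = 2 - 1*6² = 2 - 1*36 = 2 - 36 = -34)
(q(2)*d)*k(2 - 1*2) = -34*51*7 = -1734*7 = -12138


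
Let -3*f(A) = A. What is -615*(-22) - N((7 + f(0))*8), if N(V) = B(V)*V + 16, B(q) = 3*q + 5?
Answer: 3826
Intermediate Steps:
f(A) = -A/3
B(q) = 5 + 3*q
N(V) = 16 + V*(5 + 3*V) (N(V) = (5 + 3*V)*V + 16 = V*(5 + 3*V) + 16 = 16 + V*(5 + 3*V))
-615*(-22) - N((7 + f(0))*8) = -615*(-22) - (16 + ((7 - ⅓*0)*8)*(5 + 3*((7 - ⅓*0)*8))) = 13530 - (16 + ((7 + 0)*8)*(5 + 3*((7 + 0)*8))) = 13530 - (16 + (7*8)*(5 + 3*(7*8))) = 13530 - (16 + 56*(5 + 3*56)) = 13530 - (16 + 56*(5 + 168)) = 13530 - (16 + 56*173) = 13530 - (16 + 9688) = 13530 - 1*9704 = 13530 - 9704 = 3826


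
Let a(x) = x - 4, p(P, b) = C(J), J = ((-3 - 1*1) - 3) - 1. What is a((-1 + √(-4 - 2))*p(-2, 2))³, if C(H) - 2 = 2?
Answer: 1792 + 384*I*√6 ≈ 1792.0 + 940.6*I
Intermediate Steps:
J = -8 (J = ((-3 - 1) - 3) - 1 = (-4 - 3) - 1 = -7 - 1 = -8)
C(H) = 4 (C(H) = 2 + 2 = 4)
p(P, b) = 4
a(x) = -4 + x
a((-1 + √(-4 - 2))*p(-2, 2))³ = (-4 + (-1 + √(-4 - 2))*4)³ = (-4 + (-1 + √(-6))*4)³ = (-4 + (-1 + I*√6)*4)³ = (-4 + (-4 + 4*I*√6))³ = (-8 + 4*I*√6)³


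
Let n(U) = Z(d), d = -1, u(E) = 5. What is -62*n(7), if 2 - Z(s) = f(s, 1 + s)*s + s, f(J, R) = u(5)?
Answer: -496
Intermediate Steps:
f(J, R) = 5
Z(s) = 2 - 6*s (Z(s) = 2 - (5*s + s) = 2 - 6*s)
n(U) = 8 (n(U) = 2 - 6*(-1) = 2 + 6 = 8)
-62*n(7) = -62*8 = -496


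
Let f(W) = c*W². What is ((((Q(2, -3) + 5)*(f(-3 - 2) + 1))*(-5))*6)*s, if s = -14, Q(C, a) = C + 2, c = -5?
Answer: -468720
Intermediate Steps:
Q(C, a) = 2 + C
f(W) = -5*W²
((((Q(2, -3) + 5)*(f(-3 - 2) + 1))*(-5))*6)*s = (((((2 + 2) + 5)*(-5*(-3 - 2)² + 1))*(-5))*6)*(-14) = ((((4 + 5)*(-5*(-5)² + 1))*(-5))*6)*(-14) = (((9*(-5*25 + 1))*(-5))*6)*(-14) = (((9*(-125 + 1))*(-5))*6)*(-14) = (((9*(-124))*(-5))*6)*(-14) = (-1116*(-5)*6)*(-14) = (5580*6)*(-14) = 33480*(-14) = -468720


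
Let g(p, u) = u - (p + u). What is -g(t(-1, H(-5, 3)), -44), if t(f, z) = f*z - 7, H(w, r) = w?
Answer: -2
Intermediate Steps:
t(f, z) = -7 + f*z
g(p, u) = -p (g(p, u) = u + (-p - u) = -p)
-g(t(-1, H(-5, 3)), -44) = -(-1)*(-7 - 1*(-5)) = -(-1)*(-7 + 5) = -(-1)*(-2) = -1*2 = -2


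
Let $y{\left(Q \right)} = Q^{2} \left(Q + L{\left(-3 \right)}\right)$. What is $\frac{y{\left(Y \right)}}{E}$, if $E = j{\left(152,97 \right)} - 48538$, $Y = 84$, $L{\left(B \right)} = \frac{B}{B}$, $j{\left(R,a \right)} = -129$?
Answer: $- \frac{599760}{48667} \approx -12.324$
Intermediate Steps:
$L{\left(B \right)} = 1$
$y{\left(Q \right)} = Q^{2} \left(1 + Q\right)$ ($y{\left(Q \right)} = Q^{2} \left(Q + 1\right) = Q^{2} \left(1 + Q\right)$)
$E = -48667$ ($E = -129 - 48538 = -48667$)
$\frac{y{\left(Y \right)}}{E} = \frac{84^{2} \left(1 + 84\right)}{-48667} = 7056 \cdot 85 \left(- \frac{1}{48667}\right) = 599760 \left(- \frac{1}{48667}\right) = - \frac{599760}{48667}$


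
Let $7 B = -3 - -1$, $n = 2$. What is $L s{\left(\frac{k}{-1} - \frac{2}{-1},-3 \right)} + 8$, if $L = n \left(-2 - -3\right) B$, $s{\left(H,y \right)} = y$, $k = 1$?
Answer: $\frac{68}{7} \approx 9.7143$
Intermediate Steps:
$B = - \frac{2}{7}$ ($B = \frac{-3 - -1}{7} = \frac{-3 + 1}{7} = \frac{1}{7} \left(-2\right) = - \frac{2}{7} \approx -0.28571$)
$L = - \frac{4}{7}$ ($L = 2 \left(-2 - -3\right) \left(- \frac{2}{7}\right) = 2 \left(-2 + 3\right) \left(- \frac{2}{7}\right) = 2 \cdot 1 \left(- \frac{2}{7}\right) = 2 \left(- \frac{2}{7}\right) = - \frac{4}{7} \approx -0.57143$)
$L s{\left(\frac{k}{-1} - \frac{2}{-1},-3 \right)} + 8 = \left(- \frac{4}{7}\right) \left(-3\right) + 8 = \frac{12}{7} + 8 = \frac{68}{7}$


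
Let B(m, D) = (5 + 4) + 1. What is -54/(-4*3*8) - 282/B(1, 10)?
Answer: -2211/80 ≈ -27.638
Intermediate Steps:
B(m, D) = 10 (B(m, D) = 9 + 1 = 10)
-54/(-4*3*8) - 282/B(1, 10) = -54/(-4*3*8) - 282/10 = -54/((-12*8)) - 282*⅒ = -54/(-96) - 141/5 = -54*(-1/96) - 141/5 = 9/16 - 141/5 = -2211/80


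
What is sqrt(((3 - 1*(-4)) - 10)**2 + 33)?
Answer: sqrt(42) ≈ 6.4807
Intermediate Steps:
sqrt(((3 - 1*(-4)) - 10)**2 + 33) = sqrt(((3 + 4) - 10)**2 + 33) = sqrt((7 - 10)**2 + 33) = sqrt((-3)**2 + 33) = sqrt(9 + 33) = sqrt(42)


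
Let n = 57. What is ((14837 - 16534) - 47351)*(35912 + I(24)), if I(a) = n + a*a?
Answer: -1792459160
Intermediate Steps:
I(a) = 57 + a² (I(a) = 57 + a*a = 57 + a²)
((14837 - 16534) - 47351)*(35912 + I(24)) = ((14837 - 16534) - 47351)*(35912 + (57 + 24²)) = (-1697 - 47351)*(35912 + (57 + 576)) = -49048*(35912 + 633) = -49048*36545 = -1792459160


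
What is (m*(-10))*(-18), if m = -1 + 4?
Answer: 540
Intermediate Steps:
m = 3
(m*(-10))*(-18) = (3*(-10))*(-18) = -30*(-18) = 540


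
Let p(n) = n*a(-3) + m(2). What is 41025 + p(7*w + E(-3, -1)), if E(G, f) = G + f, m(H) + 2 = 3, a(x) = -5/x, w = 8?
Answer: 123338/3 ≈ 41113.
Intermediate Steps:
m(H) = 1 (m(H) = -2 + 3 = 1)
p(n) = 1 + 5*n/3 (p(n) = n*(-5/(-3)) + 1 = n*(-5*(-⅓)) + 1 = n*(5/3) + 1 = 5*n/3 + 1 = 1 + 5*n/3)
41025 + p(7*w + E(-3, -1)) = 41025 + (1 + 5*(7*8 + (-3 - 1))/3) = 41025 + (1 + 5*(56 - 4)/3) = 41025 + (1 + (5/3)*52) = 41025 + (1 + 260/3) = 41025 + 263/3 = 123338/3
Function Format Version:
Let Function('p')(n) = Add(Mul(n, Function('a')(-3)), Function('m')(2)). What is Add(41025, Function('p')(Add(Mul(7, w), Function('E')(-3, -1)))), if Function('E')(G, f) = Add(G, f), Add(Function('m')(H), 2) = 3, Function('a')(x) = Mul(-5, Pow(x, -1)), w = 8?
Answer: Rational(123338, 3) ≈ 41113.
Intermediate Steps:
Function('m')(H) = 1 (Function('m')(H) = Add(-2, 3) = 1)
Function('p')(n) = Add(1, Mul(Rational(5, 3), n)) (Function('p')(n) = Add(Mul(n, Mul(-5, Pow(-3, -1))), 1) = Add(Mul(n, Mul(-5, Rational(-1, 3))), 1) = Add(Mul(n, Rational(5, 3)), 1) = Add(Mul(Rational(5, 3), n), 1) = Add(1, Mul(Rational(5, 3), n)))
Add(41025, Function('p')(Add(Mul(7, w), Function('E')(-3, -1)))) = Add(41025, Add(1, Mul(Rational(5, 3), Add(Mul(7, 8), Add(-3, -1))))) = Add(41025, Add(1, Mul(Rational(5, 3), Add(56, -4)))) = Add(41025, Add(1, Mul(Rational(5, 3), 52))) = Add(41025, Add(1, Rational(260, 3))) = Add(41025, Rational(263, 3)) = Rational(123338, 3)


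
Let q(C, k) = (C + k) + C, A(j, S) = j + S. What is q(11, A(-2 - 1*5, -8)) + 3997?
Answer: 4004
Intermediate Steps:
A(j, S) = S + j
q(C, k) = k + 2*C
q(11, A(-2 - 1*5, -8)) + 3997 = ((-8 + (-2 - 1*5)) + 2*11) + 3997 = ((-8 + (-2 - 5)) + 22) + 3997 = ((-8 - 7) + 22) + 3997 = (-15 + 22) + 3997 = 7 + 3997 = 4004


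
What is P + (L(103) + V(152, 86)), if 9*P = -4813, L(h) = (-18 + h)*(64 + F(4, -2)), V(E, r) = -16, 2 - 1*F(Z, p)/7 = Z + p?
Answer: 44003/9 ≈ 4889.2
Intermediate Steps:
F(Z, p) = 14 - 7*Z - 7*p (F(Z, p) = 14 - 7*(Z + p) = 14 + (-7*Z - 7*p) = 14 - 7*Z - 7*p)
L(h) = -1152 + 64*h (L(h) = (-18 + h)*(64 + (14 - 7*4 - 7*(-2))) = (-18 + h)*(64 + (14 - 28 + 14)) = (-18 + h)*(64 + 0) = (-18 + h)*64 = -1152 + 64*h)
P = -4813/9 (P = (⅑)*(-4813) = -4813/9 ≈ -534.78)
P + (L(103) + V(152, 86)) = -4813/9 + ((-1152 + 64*103) - 16) = -4813/9 + ((-1152 + 6592) - 16) = -4813/9 + (5440 - 16) = -4813/9 + 5424 = 44003/9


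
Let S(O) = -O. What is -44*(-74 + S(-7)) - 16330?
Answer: -13382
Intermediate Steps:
-44*(-74 + S(-7)) - 16330 = -44*(-74 - 1*(-7)) - 16330 = -44*(-74 + 7) - 16330 = -44*(-67) - 16330 = 2948 - 16330 = -13382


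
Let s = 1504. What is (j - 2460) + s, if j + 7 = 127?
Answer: -836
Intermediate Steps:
j = 120 (j = -7 + 127 = 120)
(j - 2460) + s = (120 - 2460) + 1504 = -2340 + 1504 = -836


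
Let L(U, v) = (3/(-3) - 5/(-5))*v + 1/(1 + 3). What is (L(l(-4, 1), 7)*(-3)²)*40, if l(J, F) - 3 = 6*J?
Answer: 90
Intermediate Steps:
l(J, F) = 3 + 6*J
L(U, v) = ¼ (L(U, v) = (3*(-⅓) - 5*(-⅕))*v + 1/4 = (-1 + 1)*v + ¼ = 0*v + ¼ = 0 + ¼ = ¼)
(L(l(-4, 1), 7)*(-3)²)*40 = ((¼)*(-3)²)*40 = ((¼)*9)*40 = (9/4)*40 = 90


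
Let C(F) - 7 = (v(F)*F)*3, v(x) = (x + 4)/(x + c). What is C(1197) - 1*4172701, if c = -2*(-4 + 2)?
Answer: -4169103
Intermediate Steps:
c = 4 (c = -2*(-2) = 4)
v(x) = 1 (v(x) = (x + 4)/(x + 4) = (4 + x)/(4 + x) = 1)
C(F) = 7 + 3*F (C(F) = 7 + (1*F)*3 = 7 + F*3 = 7 + 3*F)
C(1197) - 1*4172701 = (7 + 3*1197) - 1*4172701 = (7 + 3591) - 4172701 = 3598 - 4172701 = -4169103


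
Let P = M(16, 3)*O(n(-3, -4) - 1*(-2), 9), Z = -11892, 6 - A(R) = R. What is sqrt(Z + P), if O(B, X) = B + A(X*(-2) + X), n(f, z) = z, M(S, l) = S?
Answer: 2*I*sqrt(2921) ≈ 108.09*I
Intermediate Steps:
A(R) = 6 - R
O(B, X) = 6 + B + X (O(B, X) = B + (6 - (X*(-2) + X)) = B + (6 - (-2*X + X)) = B + (6 - (-1)*X) = B + (6 + X) = 6 + B + X)
P = 208 (P = 16*(6 + (-4 - 1*(-2)) + 9) = 16*(6 + (-4 + 2) + 9) = 16*(6 - 2 + 9) = 16*13 = 208)
sqrt(Z + P) = sqrt(-11892 + 208) = sqrt(-11684) = 2*I*sqrt(2921)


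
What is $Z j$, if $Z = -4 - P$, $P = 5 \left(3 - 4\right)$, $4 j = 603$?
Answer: $\frac{603}{4} \approx 150.75$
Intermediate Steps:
$j = \frac{603}{4}$ ($j = \frac{1}{4} \cdot 603 = \frac{603}{4} \approx 150.75$)
$P = -5$ ($P = 5 \left(-1\right) = -5$)
$Z = 1$ ($Z = -4 - -5 = -4 + 5 = 1$)
$Z j = 1 \cdot \frac{603}{4} = \frac{603}{4}$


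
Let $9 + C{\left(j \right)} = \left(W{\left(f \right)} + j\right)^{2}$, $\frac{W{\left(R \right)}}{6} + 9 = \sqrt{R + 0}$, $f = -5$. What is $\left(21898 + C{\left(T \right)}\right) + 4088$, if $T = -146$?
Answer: $65797 - 2400 i \sqrt{5} \approx 65797.0 - 5366.6 i$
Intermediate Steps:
$W{\left(R \right)} = -54 + 6 \sqrt{R}$ ($W{\left(R \right)} = -54 + 6 \sqrt{R + 0} = -54 + 6 \sqrt{R}$)
$C{\left(j \right)} = -9 + \left(-54 + j + 6 i \sqrt{5}\right)^{2}$ ($C{\left(j \right)} = -9 + \left(\left(-54 + 6 \sqrt{-5}\right) + j\right)^{2} = -9 + \left(\left(-54 + 6 i \sqrt{5}\right) + j\right)^{2} = -9 + \left(-54 + j + 6 i \sqrt{5}\right)^{2}$)
$\left(21898 + C{\left(T \right)}\right) + 4088 = \left(21898 - \left(9 - \left(-54 - 146 + 6 i \sqrt{5}\right)^{2}\right)\right) + 4088 = \left(21898 - \left(9 - \left(-200 + 6 i \sqrt{5}\right)^{2}\right)\right) + 4088 = \left(21889 + \left(-200 + 6 i \sqrt{5}\right)^{2}\right) + 4088 = 25977 + \left(-200 + 6 i \sqrt{5}\right)^{2}$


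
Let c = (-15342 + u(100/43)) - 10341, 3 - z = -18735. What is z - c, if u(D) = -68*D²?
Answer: 82814429/1849 ≈ 44789.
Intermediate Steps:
z = 18738 (z = 3 - 1*(-18735) = 3 + 18735 = 18738)
c = -48167867/1849 (c = (-15342 - 68*(100/43)²) - 10341 = (-15342 - 68*10000/1849) - 10341 = (-15342 - 680000/1849) - 10341 = -29047358/1849 - 10341 = -48167867/1849 ≈ -26051.)
z - c = 18738 - 1*(-48167867/1849) = 18738 + 48167867/1849 = 82814429/1849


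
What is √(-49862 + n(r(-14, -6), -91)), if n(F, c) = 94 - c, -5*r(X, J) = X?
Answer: I*√49677 ≈ 222.88*I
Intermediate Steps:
r(X, J) = -X/5
√(-49862 + n(r(-14, -6), -91)) = √(-49862 + (94 - 1*(-91))) = √(-49862 + (94 + 91)) = √(-49862 + 185) = √(-49677) = I*√49677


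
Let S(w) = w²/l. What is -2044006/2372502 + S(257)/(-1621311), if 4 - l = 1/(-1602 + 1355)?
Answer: -552703498388530/634041898438443 ≈ -0.87171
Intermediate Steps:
l = 989/247 (l = 4 - 1/(-1602 + 1355) = 4 - 1/(-247) = 4 - 1*(-1/247) = 4 + 1/247 = 989/247 ≈ 4.0041)
S(w) = 247*w²/989 (S(w) = w²/(989/247) = w²*(247/989) = 247*w²/989)
-2044006/2372502 + S(257)/(-1621311) = -2044006/2372502 + ((247/989)*257²)/(-1621311) = -2044006*1/2372502 + ((247/989)*66049)*(-1/1621311) = -1022003/1186251 + (16314103/989)*(-1/1621311) = -1022003/1186251 - 16314103/1603476579 = -552703498388530/634041898438443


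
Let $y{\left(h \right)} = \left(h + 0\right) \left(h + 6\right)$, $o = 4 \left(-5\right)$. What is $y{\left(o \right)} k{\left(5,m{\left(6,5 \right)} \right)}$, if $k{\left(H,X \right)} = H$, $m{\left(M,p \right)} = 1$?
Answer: $1400$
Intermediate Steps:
$o = -20$
$y{\left(h \right)} = h \left(6 + h\right)$
$y{\left(o \right)} k{\left(5,m{\left(6,5 \right)} \right)} = - 20 \left(6 - 20\right) 5 = \left(-20\right) \left(-14\right) 5 = 280 \cdot 5 = 1400$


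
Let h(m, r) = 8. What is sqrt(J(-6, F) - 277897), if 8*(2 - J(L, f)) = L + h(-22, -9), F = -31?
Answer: 3*I*sqrt(123509)/2 ≈ 527.16*I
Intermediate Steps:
J(L, f) = 1 - L/8 (J(L, f) = 2 - (L + 8)/8 = 2 - (8 + L)/8 = 2 + (-1 - L/8) = 1 - L/8)
sqrt(J(-6, F) - 277897) = sqrt((1 - 1/8*(-6)) - 277897) = sqrt((1 + 3/4) - 277897) = sqrt(7/4 - 277897) = sqrt(-1111581/4) = 3*I*sqrt(123509)/2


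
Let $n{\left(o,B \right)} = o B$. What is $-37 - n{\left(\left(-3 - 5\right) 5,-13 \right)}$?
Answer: $-557$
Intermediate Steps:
$n{\left(o,B \right)} = B o$
$-37 - n{\left(\left(-3 - 5\right) 5,-13 \right)} = -37 - - 13 \left(-3 - 5\right) 5 = -37 - - 13 \left(\left(-8\right) 5\right) = -37 - \left(-13\right) \left(-40\right) = -37 - 520 = -557$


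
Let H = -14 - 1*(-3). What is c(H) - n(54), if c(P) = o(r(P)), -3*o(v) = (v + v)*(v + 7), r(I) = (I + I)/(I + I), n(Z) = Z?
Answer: -178/3 ≈ -59.333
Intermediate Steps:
r(I) = 1 (r(I) = (2*I)/((2*I)) = (2*I)*(1/(2*I)) = 1)
o(v) = -2*v*(7 + v)/3 (o(v) = -(v + v)*(v + 7)/3 = -2*v*(7 + v)/3)
H = -11 (H = -14 + 3 = -11)
c(P) = -16/3 (c(P) = -2/3*1*(7 + 1) = -2/3*1*8 = -16/3)
c(H) - n(54) = -16/3 - 1*54 = -16/3 - 54 = -178/3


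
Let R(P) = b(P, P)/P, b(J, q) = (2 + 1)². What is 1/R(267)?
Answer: 89/3 ≈ 29.667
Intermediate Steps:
b(J, q) = 9 (b(J, q) = 3² = 9)
R(P) = 9/P
1/R(267) = 1/(9/267) = 1/(9*(1/267)) = 1/(3/89) = 89/3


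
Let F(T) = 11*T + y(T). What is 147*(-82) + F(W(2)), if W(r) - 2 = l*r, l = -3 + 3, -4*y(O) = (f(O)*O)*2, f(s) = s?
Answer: -12034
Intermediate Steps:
y(O) = -O²/2 (y(O) = -O*O*2/4 = -O²*2/4 = -O²/2)
l = 0
W(r) = 2 (W(r) = 2 + 0*r = 2 + 0 = 2)
F(T) = 11*T - T²/2
147*(-82) + F(W(2)) = 147*(-82) + (½)*2*(22 - 1*2) = -12054 + (½)*2*(22 - 2) = -12054 + (½)*2*20 = -12054 + 20 = -12034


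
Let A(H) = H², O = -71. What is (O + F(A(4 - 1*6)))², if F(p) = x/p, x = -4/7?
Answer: 248004/49 ≈ 5061.3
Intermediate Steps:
x = -4/7 (x = -4*⅐ = -4/7 ≈ -0.57143)
F(p) = -4/(7*p)
(O + F(A(4 - 1*6)))² = (-71 - 4/(7*(4 - 1*6)²))² = (-71 - 4/(7*(4 - 6)²))² = (-71 - 4/(7*((-2)²)))² = (-71 - 4/7/4)² = (-71 - 4/7*¼)² = (-71 - ⅐)² = (-498/7)² = 248004/49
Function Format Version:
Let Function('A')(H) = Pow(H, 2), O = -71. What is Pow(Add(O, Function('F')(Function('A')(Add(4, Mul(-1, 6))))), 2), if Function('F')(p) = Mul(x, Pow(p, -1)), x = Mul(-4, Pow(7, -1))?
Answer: Rational(248004, 49) ≈ 5061.3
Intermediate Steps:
x = Rational(-4, 7) (x = Mul(-4, Rational(1, 7)) = Rational(-4, 7) ≈ -0.57143)
Function('F')(p) = Mul(Rational(-4, 7), Pow(p, -1))
Pow(Add(O, Function('F')(Function('A')(Add(4, Mul(-1, 6))))), 2) = Pow(Add(-71, Mul(Rational(-4, 7), Pow(Pow(Add(4, Mul(-1, 6)), 2), -1))), 2) = Pow(Add(-71, Mul(Rational(-4, 7), Pow(Pow(Add(4, -6), 2), -1))), 2) = Pow(Add(-71, Mul(Rational(-4, 7), Pow(Pow(-2, 2), -1))), 2) = Pow(Add(-71, Mul(Rational(-4, 7), Pow(4, -1))), 2) = Pow(Add(-71, Mul(Rational(-4, 7), Rational(1, 4))), 2) = Pow(Add(-71, Rational(-1, 7)), 2) = Pow(Rational(-498, 7), 2) = Rational(248004, 49)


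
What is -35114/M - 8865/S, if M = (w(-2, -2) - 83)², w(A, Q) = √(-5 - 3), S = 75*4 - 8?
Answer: (-71253353*I - 2943180*√2)/(292*(332*√2 + 6881*I)) ≈ -35.439 - 0.34659*I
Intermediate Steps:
S = 292 (S = 300 - 8 = 292)
w(A, Q) = 2*I*√2 (w(A, Q) = √(-8) = 2*I*√2)
M = (-83 + 2*I*√2)² (M = (2*I*√2 - 83)² = (-83 + 2*I*√2)² ≈ 6881.0 - 469.52*I)
-35114/M - 8865/S = -35114/(6881 - 332*I*√2) - 8865/292 = -8865/292 - 35114/(6881 - 332*I*√2)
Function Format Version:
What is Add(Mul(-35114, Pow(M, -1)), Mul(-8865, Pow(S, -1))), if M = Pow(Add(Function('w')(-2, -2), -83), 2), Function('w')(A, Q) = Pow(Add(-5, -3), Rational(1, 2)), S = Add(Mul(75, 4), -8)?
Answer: Mul(Rational(1, 292), Pow(Add(Mul(332, Pow(2, Rational(1, 2))), Mul(6881, I)), -1), Add(Mul(-71253353, I), Mul(-2943180, Pow(2, Rational(1, 2))))) ≈ Add(-35.439, Mul(-0.34659, I))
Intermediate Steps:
S = 292 (S = Add(300, -8) = 292)
Function('w')(A, Q) = Mul(2, I, Pow(2, Rational(1, 2))) (Function('w')(A, Q) = Pow(-8, Rational(1, 2)) = Mul(2, I, Pow(2, Rational(1, 2))))
M = Pow(Add(-83, Mul(2, I, Pow(2, Rational(1, 2)))), 2) (M = Pow(Add(Mul(2, I, Pow(2, Rational(1, 2))), -83), 2) = Pow(Add(-83, Mul(2, I, Pow(2, Rational(1, 2)))), 2) ≈ Add(6881.0, Mul(-469.52, I)))
Add(Mul(-35114, Pow(M, -1)), Mul(-8865, Pow(S, -1))) = Add(Mul(-35114, Pow(Add(6881, Mul(-332, I, Pow(2, Rational(1, 2)))), -1)), Mul(-8865, Pow(292, -1))) = Add(Mul(-35114, Pow(Add(6881, Mul(-332, I, Pow(2, Rational(1, 2)))), -1)), Mul(-8865, Rational(1, 292))) = Add(Mul(-35114, Pow(Add(6881, Mul(-332, I, Pow(2, Rational(1, 2)))), -1)), Rational(-8865, 292)) = Add(Rational(-8865, 292), Mul(-35114, Pow(Add(6881, Mul(-332, I, Pow(2, Rational(1, 2)))), -1)))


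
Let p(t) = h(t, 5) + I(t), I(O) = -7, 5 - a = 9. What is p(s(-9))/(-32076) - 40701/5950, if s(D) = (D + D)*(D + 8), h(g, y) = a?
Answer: -59339083/8675100 ≈ -6.8402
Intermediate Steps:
a = -4 (a = 5 - 1*9 = 5 - 9 = -4)
h(g, y) = -4
s(D) = 2*D*(8 + D) (s(D) = (2*D)*(8 + D) = 2*D*(8 + D))
p(t) = -11 (p(t) = -4 - 7 = -11)
p(s(-9))/(-32076) - 40701/5950 = -11/(-32076) - 40701/5950 = -11*(-1/32076) - 40701*1/5950 = 1/2916 - 40701/5950 = -59339083/8675100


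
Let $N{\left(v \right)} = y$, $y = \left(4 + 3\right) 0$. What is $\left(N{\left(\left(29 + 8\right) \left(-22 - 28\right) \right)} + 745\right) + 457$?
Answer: $1202$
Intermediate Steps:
$y = 0$ ($y = 7 \cdot 0 = 0$)
$N{\left(v \right)} = 0$
$\left(N{\left(\left(29 + 8\right) \left(-22 - 28\right) \right)} + 745\right) + 457 = \left(0 + 745\right) + 457 = 745 + 457 = 1202$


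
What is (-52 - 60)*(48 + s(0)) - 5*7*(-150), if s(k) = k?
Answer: -126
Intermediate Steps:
(-52 - 60)*(48 + s(0)) - 5*7*(-150) = (-52 - 60)*(48 + 0) - 5*7*(-150) = -112*48 - 35*(-150) = -5376 + 5250 = -126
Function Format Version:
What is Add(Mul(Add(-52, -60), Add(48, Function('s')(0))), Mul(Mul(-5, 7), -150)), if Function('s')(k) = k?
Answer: -126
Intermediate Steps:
Add(Mul(Add(-52, -60), Add(48, Function('s')(0))), Mul(Mul(-5, 7), -150)) = Add(Mul(Add(-52, -60), Add(48, 0)), Mul(Mul(-5, 7), -150)) = Add(Mul(-112, 48), Mul(-35, -150)) = Add(-5376, 5250) = -126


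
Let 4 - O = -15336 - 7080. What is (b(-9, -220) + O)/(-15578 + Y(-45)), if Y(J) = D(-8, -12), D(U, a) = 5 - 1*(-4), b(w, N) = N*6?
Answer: -21100/15569 ≈ -1.3553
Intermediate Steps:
b(w, N) = 6*N
D(U, a) = 9 (D(U, a) = 5 + 4 = 9)
Y(J) = 9
O = 22420 (O = 4 - (-15336 - 7080) = 4 - 1*(-22416) = 4 + 22416 = 22420)
(b(-9, -220) + O)/(-15578 + Y(-45)) = (6*(-220) + 22420)/(-15578 + 9) = (-1320 + 22420)/(-15569) = 21100*(-1/15569) = -21100/15569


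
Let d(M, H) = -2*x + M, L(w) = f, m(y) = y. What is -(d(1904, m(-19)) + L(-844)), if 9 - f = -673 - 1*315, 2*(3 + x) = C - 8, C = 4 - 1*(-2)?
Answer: -2909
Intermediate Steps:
C = 6 (C = 4 + 2 = 6)
x = -4 (x = -3 + (6 - 8)/2 = -3 + (½)*(-2) = -3 - 1 = -4)
f = 997 (f = 9 - (-673 - 1*315) = 9 - (-673 - 315) = 9 - 1*(-988) = 9 + 988 = 997)
L(w) = 997
d(M, H) = 8 + M (d(M, H) = -2*(-4) + M = 8 + M)
-(d(1904, m(-19)) + L(-844)) = -((8 + 1904) + 997) = -(1912 + 997) = -1*2909 = -2909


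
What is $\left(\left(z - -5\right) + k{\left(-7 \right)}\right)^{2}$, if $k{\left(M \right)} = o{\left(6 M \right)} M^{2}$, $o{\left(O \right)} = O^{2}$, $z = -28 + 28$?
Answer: $7472046481$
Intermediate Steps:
$z = 0$
$k{\left(M \right)} = 36 M^{4}$ ($k{\left(M \right)} = \left(6 M\right)^{2} M^{2} = 36 M^{2} M^{2} = 36 M^{4}$)
$\left(\left(z - -5\right) + k{\left(-7 \right)}\right)^{2} = \left(\left(0 - -5\right) + 36 \left(-7\right)^{4}\right)^{2} = \left(\left(0 + 5\right) + 36 \cdot 2401\right)^{2} = \left(5 + 86436\right)^{2} = 86441^{2} = 7472046481$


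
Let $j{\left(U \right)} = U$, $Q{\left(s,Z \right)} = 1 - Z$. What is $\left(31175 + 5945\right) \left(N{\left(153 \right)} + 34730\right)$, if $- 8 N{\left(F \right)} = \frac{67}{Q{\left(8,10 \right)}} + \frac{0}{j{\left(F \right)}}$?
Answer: $\frac{11602909280}{9} \approx 1.2892 \cdot 10^{9}$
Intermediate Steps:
$N{\left(F \right)} = \frac{67}{72}$ ($N{\left(F \right)} = - \frac{\frac{67}{1 - 10} + \frac{0}{F}}{8} = - \frac{\frac{67}{1 - 10} + 0}{8} = - \frac{\frac{67}{-9} + 0}{8} = - \frac{67 \left(- \frac{1}{9}\right) + 0}{8} = - \frac{- \frac{67}{9} + 0}{8} = \left(- \frac{1}{8}\right) \left(- \frac{67}{9}\right) = \frac{67}{72}$)
$\left(31175 + 5945\right) \left(N{\left(153 \right)} + 34730\right) = \left(31175 + 5945\right) \left(\frac{67}{72} + 34730\right) = 37120 \cdot \frac{2500627}{72} = \frac{11602909280}{9}$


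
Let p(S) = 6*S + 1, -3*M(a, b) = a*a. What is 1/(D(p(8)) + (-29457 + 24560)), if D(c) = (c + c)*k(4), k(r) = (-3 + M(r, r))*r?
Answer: -3/24491 ≈ -0.00012249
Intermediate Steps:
M(a, b) = -a**2/3 (M(a, b) = -a*a/3 = -a**2/3)
k(r) = r*(-3 - r**2/3) (k(r) = (-3 - r**2/3)*r = r*(-3 - r**2/3))
p(S) = 1 + 6*S
D(c) = -200*c/3 (D(c) = (c + c)*(-1/3*4*(9 + 4**2)) = (2*c)*(-1/3*4*(9 + 16)) = (2*c)*(-1/3*4*25) = (2*c)*(-100/3) = -200*c/3)
1/(D(p(8)) + (-29457 + 24560)) = 1/(-200*(1 + 6*8)/3 + (-29457 + 24560)) = 1/(-200*(1 + 48)/3 - 4897) = 1/(-200/3*49 - 4897) = 1/(-9800/3 - 4897) = 1/(-24491/3) = -3/24491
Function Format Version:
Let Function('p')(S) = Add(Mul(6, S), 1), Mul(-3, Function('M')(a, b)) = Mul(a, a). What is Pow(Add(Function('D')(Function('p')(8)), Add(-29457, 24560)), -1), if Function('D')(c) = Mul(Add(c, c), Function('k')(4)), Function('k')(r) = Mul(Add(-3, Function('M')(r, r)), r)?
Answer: Rational(-3, 24491) ≈ -0.00012249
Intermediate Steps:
Function('M')(a, b) = Mul(Rational(-1, 3), Pow(a, 2)) (Function('M')(a, b) = Mul(Rational(-1, 3), Mul(a, a)) = Mul(Rational(-1, 3), Pow(a, 2)))
Function('k')(r) = Mul(r, Add(-3, Mul(Rational(-1, 3), Pow(r, 2)))) (Function('k')(r) = Mul(Add(-3, Mul(Rational(-1, 3), Pow(r, 2))), r) = Mul(r, Add(-3, Mul(Rational(-1, 3), Pow(r, 2)))))
Function('p')(S) = Add(1, Mul(6, S))
Function('D')(c) = Mul(Rational(-200, 3), c) (Function('D')(c) = Mul(Add(c, c), Mul(Rational(-1, 3), 4, Add(9, Pow(4, 2)))) = Mul(Mul(2, c), Mul(Rational(-1, 3), 4, Add(9, 16))) = Mul(Mul(2, c), Mul(Rational(-1, 3), 4, 25)) = Mul(Mul(2, c), Rational(-100, 3)) = Mul(Rational(-200, 3), c))
Pow(Add(Function('D')(Function('p')(8)), Add(-29457, 24560)), -1) = Pow(Add(Mul(Rational(-200, 3), Add(1, Mul(6, 8))), Add(-29457, 24560)), -1) = Pow(Add(Mul(Rational(-200, 3), Add(1, 48)), -4897), -1) = Pow(Add(Mul(Rational(-200, 3), 49), -4897), -1) = Pow(Add(Rational(-9800, 3), -4897), -1) = Pow(Rational(-24491, 3), -1) = Rational(-3, 24491)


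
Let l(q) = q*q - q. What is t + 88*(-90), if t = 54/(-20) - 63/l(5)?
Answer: -158517/20 ≈ -7925.9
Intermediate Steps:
l(q) = q**2 - q
t = -117/20 (t = 54/(-20) - 63*1/(5*(-1 + 5)) = 54*(-1/20) - 63/(5*4) = -27/10 - 63/20 = -117/20 ≈ -5.8500)
t + 88*(-90) = -117/20 + 88*(-90) = -117/20 - 7920 = -158517/20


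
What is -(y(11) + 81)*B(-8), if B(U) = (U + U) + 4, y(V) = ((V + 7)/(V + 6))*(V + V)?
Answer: 21276/17 ≈ 1251.5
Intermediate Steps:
y(V) = 2*V*(7 + V)/(6 + V) (y(V) = ((7 + V)/(6 + V))*(2*V) = 2*V*(7 + V)/(6 + V))
B(U) = 4 + 2*U (B(U) = 2*U + 4 = 4 + 2*U)
-(y(11) + 81)*B(-8) = -(2*11*(7 + 11)/(6 + 11) + 81)*(4 + 2*(-8)) = -(2*11*18/17 + 81)*(4 - 16) = -(2*11*(1/17)*18 + 81)*(-12) = -(396/17 + 81)*(-12) = -1773*(-12)/17 = -1*(-21276/17) = 21276/17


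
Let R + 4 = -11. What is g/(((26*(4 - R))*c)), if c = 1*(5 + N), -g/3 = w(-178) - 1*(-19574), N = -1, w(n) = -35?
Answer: -4509/152 ≈ -29.664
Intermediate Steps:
R = -15 (R = -4 - 11 = -15)
g = -58617 (g = -3*(-35 - 1*(-19574)) = -3*(-35 + 19574) = -3*19539 = -58617)
c = 4 (c = 1*(5 - 1) = 1*4 = 4)
g/(((26*(4 - R))*c)) = -58617*1/(104*(4 - 1*(-15))) = -58617*1/(104*(4 + 15)) = -58617/((26*19)*4) = -58617/(494*4) = -58617/1976 = -58617*1/1976 = -4509/152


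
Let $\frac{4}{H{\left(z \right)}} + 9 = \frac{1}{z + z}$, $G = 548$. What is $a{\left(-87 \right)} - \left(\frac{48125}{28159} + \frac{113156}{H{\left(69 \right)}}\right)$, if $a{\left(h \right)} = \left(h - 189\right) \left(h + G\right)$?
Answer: $\frac{494129771629}{3885942} \approx 1.2716 \cdot 10^{5}$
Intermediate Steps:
$a{\left(h \right)} = \left(-189 + h\right) \left(548 + h\right)$ ($a{\left(h \right)} = \left(h - 189\right) \left(h + 548\right) = \left(-189 + h\right) \left(548 + h\right)$)
$H{\left(z \right)} = \frac{4}{-9 + \frac{1}{2 z}}$ ($H{\left(z \right)} = \frac{4}{-9 + \frac{1}{z + z}} = \frac{4}{-9 + \frac{1}{2 z}}$)
$a{\left(-87 \right)} - \left(\frac{48125}{28159} + \frac{113156}{H{\left(69 \right)}}\right) = \left(-103572 + \left(-87\right)^{2} + 359 \left(-87\right)\right) - \left(- \frac{35106649}{138} + \frac{48125}{28159}\right) = \left(-103572 + 7569 - 31233\right) - \left(\frac{48125}{28159} + \frac{113156}{\left(-8\right) 69 \frac{1}{-1 + 1242}}\right) = -127236 - \left(\frac{48125}{28159} + \frac{113156}{\left(-8\right) 69 \cdot \frac{1}{1241}}\right) = -127236 - \left(\frac{48125}{28159} + \frac{113156}{- \frac{552}{1241}}\right) = -127236 - - \frac{988561487941}{3885942} = -127236 + \left(\frac{35106649}{138} - \frac{48125}{28159}\right) = -127236 + \frac{988561487941}{3885942} = \frac{494129771629}{3885942}$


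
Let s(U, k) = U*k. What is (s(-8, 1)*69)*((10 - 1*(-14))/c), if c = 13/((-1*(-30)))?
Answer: -397440/13 ≈ -30572.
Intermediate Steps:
c = 13/30 ≈ 0.43333
(s(-8, 1)*69)*((10 - 1*(-14))/c) = (-8*1*69)*((10 - 1*(-14))/(13/30)) = (-8*69)*((10 + 14)*(30/13)) = -13248*30/13 = -552*720/13 = -397440/13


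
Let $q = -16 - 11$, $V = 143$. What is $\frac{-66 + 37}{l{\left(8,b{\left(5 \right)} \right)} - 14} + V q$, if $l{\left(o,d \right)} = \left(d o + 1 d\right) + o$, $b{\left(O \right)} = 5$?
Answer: $- \frac{150608}{39} \approx -3861.7$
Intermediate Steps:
$q = -27$ ($q = -16 - 11 = -27$)
$l{\left(o,d \right)} = d + o + d o$ ($l{\left(o,d \right)} = \left(d o + d\right) + o = \left(d + d o\right) + o = d + o + d o$)
$\frac{-66 + 37}{l{\left(8,b{\left(5 \right)} \right)} - 14} + V q = \frac{-66 + 37}{\left(5 + 8 + 5 \cdot 8\right) - 14} + 143 \left(-27\right) = - \frac{29}{\left(5 + 8 + 40\right) - 14} - 3861 = - \frac{29}{53 - 14} - 3861 = - \frac{29}{39} - 3861 = - \frac{150608}{39}$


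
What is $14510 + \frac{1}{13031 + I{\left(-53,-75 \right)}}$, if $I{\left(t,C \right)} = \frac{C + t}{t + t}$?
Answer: $\frac{10022158623}{690707} \approx 14510.0$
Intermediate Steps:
$I{\left(t,C \right)} = \frac{C + t}{2 t}$
$14510 + \frac{1}{13031 + I{\left(-53,-75 \right)}} = 14510 + \frac{1}{13031 + \frac{-75 - 53}{2 \left(-53\right)}} = 14510 + \frac{1}{13031 + \frac{1}{2} \left(- \frac{1}{53}\right) \left(-128\right)} = 14510 + \frac{1}{13031 + \frac{64}{53}} = 14510 + \frac{1}{\frac{690707}{53}} = 14510 + \frac{53}{690707} = \frac{10022158623}{690707}$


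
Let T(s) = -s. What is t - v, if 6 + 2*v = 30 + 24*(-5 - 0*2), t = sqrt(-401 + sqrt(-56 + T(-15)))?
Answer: 48 + sqrt(-401 + I*sqrt(41)) ≈ 48.16 + 20.026*I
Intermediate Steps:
t = sqrt(-401 + I*sqrt(41)) (t = sqrt(-401 + sqrt(-56 - 1*(-15))) = sqrt(-401 + sqrt(-56 + 15)) = sqrt(-401 + sqrt(-41)) = sqrt(-401 + I*sqrt(41)) ≈ 0.1599 + 20.026*I)
v = -48 (v = -3 + (30 + 24*(-5 - 0*2))/2 = -3 + (30 + 24*(-5 - 5*0))/2 = -3 + (30 + 24*(-5 + 0))/2 = -3 + (30 + 24*(-5))/2 = -3 + (30 - 120)/2 = -3 + (1/2)*(-90) = -3 - 45 = -48)
t - v = sqrt(-401 + I*sqrt(41)) - 1*(-48) = sqrt(-401 + I*sqrt(41)) + 48 = 48 + sqrt(-401 + I*sqrt(41))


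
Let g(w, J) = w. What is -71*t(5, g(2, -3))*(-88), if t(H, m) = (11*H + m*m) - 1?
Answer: 362384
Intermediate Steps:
t(H, m) = -1 + m² + 11*H (t(H, m) = (11*H + m²) - 1 = (m² + 11*H) - 1 = -1 + m² + 11*H)
-71*t(5, g(2, -3))*(-88) = -71*(-1 + 2² + 11*5)*(-88) = -71*(-1 + 4 + 55)*(-88) = -71*58*(-88) = -4118*(-88) = 362384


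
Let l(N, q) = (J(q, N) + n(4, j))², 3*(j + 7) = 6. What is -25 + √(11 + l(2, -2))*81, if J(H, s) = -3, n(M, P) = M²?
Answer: -25 + 486*√5 ≈ 1061.7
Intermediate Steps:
j = -5 (j = -7 + (⅓)*6 = -7 + 2 = -5)
l(N, q) = 169 (l(N, q) = (-3 + 4²)² = (-3 + 16)² = 13² = 169)
-25 + √(11 + l(2, -2))*81 = -25 + √(11 + 169)*81 = -25 + √180*81 = -25 + (6*√5)*81 = -25 + 486*√5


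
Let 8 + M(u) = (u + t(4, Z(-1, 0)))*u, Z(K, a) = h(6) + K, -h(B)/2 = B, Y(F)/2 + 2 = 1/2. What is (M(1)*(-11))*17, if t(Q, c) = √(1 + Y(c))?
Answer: 1309 - 187*I*√2 ≈ 1309.0 - 264.46*I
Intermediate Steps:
Y(F) = -3 (Y(F) = -4 + 2/2 = -4 + 2*(½) = -4 + 1 = -3)
h(B) = -2*B
Z(K, a) = -12 + K (Z(K, a) = -2*6 + K = -12 + K)
t(Q, c) = I*√2 (t(Q, c) = √(1 - 3) = √(-2) = I*√2)
M(u) = -8 + u*(u + I*√2) (M(u) = -8 + (u + I*√2)*u = -8 + u*(u + I*√2))
(M(1)*(-11))*17 = ((-8 + 1² + I*1*√2)*(-11))*17 = ((-8 + 1 + I*√2)*(-11))*17 = ((-7 + I*√2)*(-11))*17 = (77 - 11*I*√2)*17 = 1309 - 187*I*√2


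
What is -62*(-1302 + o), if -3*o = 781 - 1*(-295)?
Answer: 308884/3 ≈ 1.0296e+5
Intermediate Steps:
o = -1076/3 (o = -(781 - 1*(-295))/3 = -(781 + 295)/3 = -1/3*1076 = -1076/3 ≈ -358.67)
-62*(-1302 + o) = -62*(-1302 - 1076/3) = -62*(-4982/3) = 308884/3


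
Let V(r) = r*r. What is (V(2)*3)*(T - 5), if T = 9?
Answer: 48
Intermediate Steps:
V(r) = r²
(V(2)*3)*(T - 5) = (2²*3)*(9 - 5) = (4*3)*4 = 12*4 = 48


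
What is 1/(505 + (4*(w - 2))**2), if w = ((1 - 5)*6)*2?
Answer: 1/40505 ≈ 2.4688e-5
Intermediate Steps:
w = -48 (w = -4*6*2 = -24*2 = -48)
1/(505 + (4*(w - 2))**2) = 1/(505 + (4*(-48 - 2))**2) = 1/(505 + (4*(-50))**2) = 1/(505 + (-200)**2) = 1/(505 + 40000) = 1/40505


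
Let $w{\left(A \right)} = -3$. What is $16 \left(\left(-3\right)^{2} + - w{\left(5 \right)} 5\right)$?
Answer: $384$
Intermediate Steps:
$16 \left(\left(-3\right)^{2} + - w{\left(5 \right)} 5\right) = 16 \left(\left(-3\right)^{2} + \left(-1\right) \left(-3\right) 5\right) = 16 \left(9 + 3 \cdot 5\right) = 16 \left(9 + 15\right) = 16 \cdot 24 = 384$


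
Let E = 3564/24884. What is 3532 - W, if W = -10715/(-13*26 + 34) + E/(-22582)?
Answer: 74667426865475/21353358544 ≈ 3496.8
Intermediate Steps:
E = 891/6221 (E = 3564*(1/24884) = 891/6221 ≈ 0.14322)
W = 752635511933/21353358544 (W = -10715/(-13*26 + 34) + (891/6221)/(-22582) = -10715/(-338 + 34) + (891/6221)*(-1/22582) = -10715/(-304) - 891/140482622 = -10715*(-1/304) - 891/140482622 = 10715/304 - 891/140482622 = 752635511933/21353358544 ≈ 35.247)
3532 - W = 3532 - 1*752635511933/21353358544 = 3532 - 752635511933/21353358544 = 74667426865475/21353358544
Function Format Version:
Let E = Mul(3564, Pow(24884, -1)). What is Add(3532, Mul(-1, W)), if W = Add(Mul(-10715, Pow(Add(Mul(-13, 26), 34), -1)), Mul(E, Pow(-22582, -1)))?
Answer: Rational(74667426865475, 21353358544) ≈ 3496.8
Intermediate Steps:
E = Rational(891, 6221) (E = Mul(3564, Rational(1, 24884)) = Rational(891, 6221) ≈ 0.14322)
W = Rational(752635511933, 21353358544) (W = Add(Mul(-10715, Pow(Add(Mul(-13, 26), 34), -1)), Mul(Rational(891, 6221), Pow(-22582, -1))) = Add(Mul(-10715, Pow(Add(-338, 34), -1)), Mul(Rational(891, 6221), Rational(-1, 22582))) = Add(Mul(-10715, Pow(-304, -1)), Rational(-891, 140482622)) = Add(Mul(-10715, Rational(-1, 304)), Rational(-891, 140482622)) = Add(Rational(10715, 304), Rational(-891, 140482622)) = Rational(752635511933, 21353358544) ≈ 35.247)
Add(3532, Mul(-1, W)) = Add(3532, Mul(-1, Rational(752635511933, 21353358544))) = Add(3532, Rational(-752635511933, 21353358544)) = Rational(74667426865475, 21353358544)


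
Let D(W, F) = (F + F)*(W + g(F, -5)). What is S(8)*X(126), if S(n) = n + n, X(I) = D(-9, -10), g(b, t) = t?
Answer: 4480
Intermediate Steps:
D(W, F) = 2*F*(-5 + W) (D(W, F) = (F + F)*(W - 5) = (2*F)*(-5 + W) = 2*F*(-5 + W))
X(I) = 280 (X(I) = 2*(-10)*(-5 - 9) = 2*(-10)*(-14) = 280)
S(n) = 2*n
S(8)*X(126) = (2*8)*280 = 16*280 = 4480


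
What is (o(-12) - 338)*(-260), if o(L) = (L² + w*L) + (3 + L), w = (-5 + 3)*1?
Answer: 46540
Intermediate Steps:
w = -2 (w = -2*1 = -2)
o(L) = 3 + L² - L (o(L) = (L² - 2*L) + (3 + L) = 3 + L² - L)
(o(-12) - 338)*(-260) = ((3 + (-12)² - 1*(-12)) - 338)*(-260) = ((3 + 144 + 12) - 338)*(-260) = (159 - 338)*(-260) = -179*(-260) = 46540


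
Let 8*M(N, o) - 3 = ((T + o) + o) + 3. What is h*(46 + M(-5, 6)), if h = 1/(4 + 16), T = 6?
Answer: 49/20 ≈ 2.4500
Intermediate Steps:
h = 1/20 ≈ 0.050000
M(N, o) = 3/2 + o/4 (M(N, o) = 3/8 + (((6 + o) + o) + 3)/8 = 3/8 + ((6 + 2*o) + 3)/8 = 3/8 + (9 + 2*o)/8 = 3/8 + (9/8 + o/4) = 3/2 + o/4)
h*(46 + M(-5, 6)) = (46 + (3/2 + (¼)*6))/20 = (46 + (3/2 + 3/2))/20 = (46 + 3)/20 = (1/20)*49 = 49/20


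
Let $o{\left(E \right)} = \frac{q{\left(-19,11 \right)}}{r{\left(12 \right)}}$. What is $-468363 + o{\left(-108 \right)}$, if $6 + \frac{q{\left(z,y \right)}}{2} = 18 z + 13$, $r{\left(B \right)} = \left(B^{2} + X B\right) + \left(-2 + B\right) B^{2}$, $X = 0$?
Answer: $- \frac{370943831}{792} \approx -4.6836 \cdot 10^{5}$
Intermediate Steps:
$r{\left(B \right)} = B^{2} + B^{2} \left(-2 + B\right)$ ($r{\left(B \right)} = \left(B^{2} + 0 B\right) + \left(-2 + B\right) B^{2} = \left(B^{2} + 0\right) + B^{2} \left(-2 + B\right) = B^{2} + B^{2} \left(-2 + B\right)$)
$q{\left(z,y \right)} = 14 + 36 z$ ($q{\left(z,y \right)} = -12 + 2 \left(18 z + 13\right) = -12 + 2 \left(13 + 18 z\right) = -12 + \left(26 + 36 z\right) = 14 + 36 z$)
$o{\left(E \right)} = - \frac{335}{792}$ ($o{\left(E \right)} = \frac{14 + 36 \left(-19\right)}{12^{2} \left(-1 + 12\right)} = \frac{14 - 684}{144 \cdot 11} = - \frac{670}{1584} = \left(-670\right) \frac{1}{1584} = - \frac{335}{792}$)
$-468363 + o{\left(-108 \right)} = -468363 - \frac{335}{792} = - \frac{370943831}{792}$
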